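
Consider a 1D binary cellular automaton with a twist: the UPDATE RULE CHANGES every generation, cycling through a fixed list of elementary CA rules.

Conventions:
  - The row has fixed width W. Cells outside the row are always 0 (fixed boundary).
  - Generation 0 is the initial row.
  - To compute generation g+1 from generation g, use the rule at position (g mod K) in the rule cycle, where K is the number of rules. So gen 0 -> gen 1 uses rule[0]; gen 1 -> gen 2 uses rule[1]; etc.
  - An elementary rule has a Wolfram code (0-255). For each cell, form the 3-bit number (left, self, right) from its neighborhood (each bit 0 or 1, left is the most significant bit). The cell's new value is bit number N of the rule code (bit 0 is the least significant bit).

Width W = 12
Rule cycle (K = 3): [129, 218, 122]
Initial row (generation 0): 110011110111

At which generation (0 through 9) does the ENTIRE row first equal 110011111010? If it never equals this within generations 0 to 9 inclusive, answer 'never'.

Answer: never

Derivation:
Gen 0: 110011110111
Gen 1 (rule 129): 000001100010
Gen 2 (rule 218): 000011110101
Gen 3 (rule 122): 000110011010
Gen 4 (rule 129): 110000000000
Gen 5 (rule 218): 111000000000
Gen 6 (rule 122): 101100000000
Gen 7 (rule 129): 000001111111
Gen 8 (rule 218): 000011111111
Gen 9 (rule 122): 000110000001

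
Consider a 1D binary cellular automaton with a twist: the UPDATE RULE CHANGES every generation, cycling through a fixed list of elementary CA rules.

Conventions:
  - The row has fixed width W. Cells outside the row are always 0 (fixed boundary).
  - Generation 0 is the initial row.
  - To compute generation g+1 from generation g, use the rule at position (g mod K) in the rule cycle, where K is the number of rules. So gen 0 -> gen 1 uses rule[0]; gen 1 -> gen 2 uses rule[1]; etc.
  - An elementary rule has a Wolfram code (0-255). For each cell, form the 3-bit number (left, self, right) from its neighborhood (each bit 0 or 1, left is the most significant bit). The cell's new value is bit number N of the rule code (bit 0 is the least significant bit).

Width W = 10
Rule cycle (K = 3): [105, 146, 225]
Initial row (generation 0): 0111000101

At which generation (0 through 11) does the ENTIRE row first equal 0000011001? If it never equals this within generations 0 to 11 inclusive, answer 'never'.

Gen 0: 0111000101
Gen 1 (rule 105): 0101010010
Gen 2 (rule 146): 1000001101
Gen 3 (rule 225): 0011100110
Gen 4 (rule 105): 1010100110
Gen 5 (rule 146): 0000011001
Gen 6 (rule 225): 1111001000
Gen 7 (rule 105): 1001000011
Gen 8 (rule 146): 0110100100
Gen 9 (rule 225): 0011000001
Gen 10 (rule 105): 1011011100
Gen 11 (rule 146): 0000001010

Answer: 5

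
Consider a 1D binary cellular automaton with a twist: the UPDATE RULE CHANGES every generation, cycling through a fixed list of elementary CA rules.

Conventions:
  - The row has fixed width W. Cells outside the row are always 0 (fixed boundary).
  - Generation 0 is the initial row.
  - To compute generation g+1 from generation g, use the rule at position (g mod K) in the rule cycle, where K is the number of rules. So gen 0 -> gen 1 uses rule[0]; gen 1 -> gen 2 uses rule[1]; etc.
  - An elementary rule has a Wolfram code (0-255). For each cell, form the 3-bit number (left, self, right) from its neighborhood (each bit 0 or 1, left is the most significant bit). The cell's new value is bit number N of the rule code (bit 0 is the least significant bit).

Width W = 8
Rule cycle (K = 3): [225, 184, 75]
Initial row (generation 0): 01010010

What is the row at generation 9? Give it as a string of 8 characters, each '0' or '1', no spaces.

Answer: 11000011

Derivation:
Gen 0: 01010010
Gen 1 (rule 225): 00100000
Gen 2 (rule 184): 00010000
Gen 3 (rule 75): 11100111
Gen 4 (rule 225): 01100011
Gen 5 (rule 184): 01010010
Gen 6 (rule 75): 10000100
Gen 7 (rule 225): 00110001
Gen 8 (rule 184): 00101000
Gen 9 (rule 75): 11000011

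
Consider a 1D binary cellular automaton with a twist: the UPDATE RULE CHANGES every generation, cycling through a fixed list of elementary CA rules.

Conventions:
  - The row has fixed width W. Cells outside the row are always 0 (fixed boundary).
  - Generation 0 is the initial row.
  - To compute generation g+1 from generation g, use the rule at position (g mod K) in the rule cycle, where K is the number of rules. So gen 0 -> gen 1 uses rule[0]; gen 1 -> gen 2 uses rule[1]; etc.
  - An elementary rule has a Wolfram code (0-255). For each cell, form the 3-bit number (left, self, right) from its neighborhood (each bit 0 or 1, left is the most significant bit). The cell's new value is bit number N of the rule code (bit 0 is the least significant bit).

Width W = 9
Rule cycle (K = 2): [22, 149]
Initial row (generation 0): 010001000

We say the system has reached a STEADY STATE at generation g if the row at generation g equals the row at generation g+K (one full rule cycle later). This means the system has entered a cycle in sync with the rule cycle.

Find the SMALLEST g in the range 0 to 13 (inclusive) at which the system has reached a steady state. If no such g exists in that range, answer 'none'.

Answer: 12

Derivation:
Gen 0: 010001000
Gen 1 (rule 22): 111011100
Gen 2 (rule 149): 010001011
Gen 3 (rule 22): 111011000
Gen 4 (rule 149): 010000111
Gen 5 (rule 22): 111001000
Gen 6 (rule 149): 010101111
Gen 7 (rule 22): 110100000
Gen 8 (rule 149): 000111111
Gen 9 (rule 22): 001000000
Gen 10 (rule 149): 101111111
Gen 11 (rule 22): 100000000
Gen 12 (rule 149): 111111111
Gen 13 (rule 22): 000000000
Gen 14 (rule 149): 111111111
Gen 15 (rule 22): 000000000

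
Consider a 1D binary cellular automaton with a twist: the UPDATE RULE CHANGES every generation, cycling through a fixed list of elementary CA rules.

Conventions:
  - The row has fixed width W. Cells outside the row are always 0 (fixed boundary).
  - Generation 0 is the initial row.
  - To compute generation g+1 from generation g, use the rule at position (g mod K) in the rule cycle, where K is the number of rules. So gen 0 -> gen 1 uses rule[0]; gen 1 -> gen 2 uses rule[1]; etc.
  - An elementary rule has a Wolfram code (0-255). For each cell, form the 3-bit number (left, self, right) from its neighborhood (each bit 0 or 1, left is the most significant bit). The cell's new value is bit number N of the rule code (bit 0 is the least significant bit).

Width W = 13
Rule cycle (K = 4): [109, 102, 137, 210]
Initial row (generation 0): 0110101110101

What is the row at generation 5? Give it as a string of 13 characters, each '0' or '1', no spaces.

Gen 0: 0110101110101
Gen 1 (rule 109): 0111111011111
Gen 2 (rule 102): 1000001100001
Gen 3 (rule 137): 0011101001100
Gen 4 (rule 210): 0101100110110
Gen 5 (rule 109): 0111100111110

Answer: 0111100111110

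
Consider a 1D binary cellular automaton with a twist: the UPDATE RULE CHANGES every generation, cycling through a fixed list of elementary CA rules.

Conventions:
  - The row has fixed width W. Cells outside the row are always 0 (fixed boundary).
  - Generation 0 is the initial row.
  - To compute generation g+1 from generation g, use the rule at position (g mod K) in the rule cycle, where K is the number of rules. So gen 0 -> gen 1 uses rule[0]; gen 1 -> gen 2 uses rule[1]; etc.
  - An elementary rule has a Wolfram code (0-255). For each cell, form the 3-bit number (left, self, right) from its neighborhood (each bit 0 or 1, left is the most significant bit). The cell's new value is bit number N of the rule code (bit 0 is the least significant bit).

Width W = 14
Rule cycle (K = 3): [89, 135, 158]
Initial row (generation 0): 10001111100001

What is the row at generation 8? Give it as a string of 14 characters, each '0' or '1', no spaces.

Answer: 01100010001001

Derivation:
Gen 0: 10001111100001
Gen 1 (rule 89): 01101000111100
Gen 2 (rule 135): 10001011011001
Gen 3 (rule 158): 11011010010111
Gen 4 (rule 89): 11011001000101
Gen 5 (rule 135): 00000011011101
Gen 6 (rule 158): 00000110011001
Gen 7 (rule 89): 11110111011100
Gen 8 (rule 135): 01100010001001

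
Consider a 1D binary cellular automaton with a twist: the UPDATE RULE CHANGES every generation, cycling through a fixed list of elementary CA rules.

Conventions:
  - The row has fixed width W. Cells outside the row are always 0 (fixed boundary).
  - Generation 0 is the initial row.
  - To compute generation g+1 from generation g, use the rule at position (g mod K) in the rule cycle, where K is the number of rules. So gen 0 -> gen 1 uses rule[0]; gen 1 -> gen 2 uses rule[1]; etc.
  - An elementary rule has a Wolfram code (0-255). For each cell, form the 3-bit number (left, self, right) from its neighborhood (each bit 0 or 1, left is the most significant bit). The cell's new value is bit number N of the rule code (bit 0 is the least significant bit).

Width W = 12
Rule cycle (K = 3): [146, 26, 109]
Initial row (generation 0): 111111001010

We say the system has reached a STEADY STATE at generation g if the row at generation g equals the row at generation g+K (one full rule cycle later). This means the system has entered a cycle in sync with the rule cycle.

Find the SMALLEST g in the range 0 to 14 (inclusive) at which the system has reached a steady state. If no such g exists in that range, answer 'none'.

Gen 0: 111111001010
Gen 1 (rule 146): 011110110001
Gen 2 (rule 26): 110000101010
Gen 3 (rule 109): 110110111110
Gen 4 (rule 146): 000000011101
Gen 5 (rule 26): 000000110000
Gen 6 (rule 109): 111110110111
Gen 7 (rule 146): 011100000010
Gen 8 (rule 26): 110010000101
Gen 9 (rule 109): 110010110111
Gen 10 (rule 146): 001100000010
Gen 11 (rule 26): 011010000101
Gen 12 (rule 109): 011110110111
Gen 13 (rule 146): 101100000010
Gen 14 (rule 26): 001010000101
Gen 15 (rule 109): 101110110111
Gen 16 (rule 146): 000100000010
Gen 17 (rule 26): 001010000101

Answer: 14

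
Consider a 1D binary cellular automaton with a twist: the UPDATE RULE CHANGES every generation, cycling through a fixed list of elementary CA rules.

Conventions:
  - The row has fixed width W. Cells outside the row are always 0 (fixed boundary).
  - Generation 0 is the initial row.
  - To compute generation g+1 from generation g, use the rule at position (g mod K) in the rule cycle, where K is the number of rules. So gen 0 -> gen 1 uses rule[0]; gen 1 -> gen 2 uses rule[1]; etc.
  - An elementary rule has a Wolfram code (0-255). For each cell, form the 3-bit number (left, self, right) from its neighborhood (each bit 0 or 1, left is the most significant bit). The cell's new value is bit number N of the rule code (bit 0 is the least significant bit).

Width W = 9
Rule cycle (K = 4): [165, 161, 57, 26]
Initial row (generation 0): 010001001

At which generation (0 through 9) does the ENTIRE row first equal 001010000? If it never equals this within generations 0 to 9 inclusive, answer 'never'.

Answer: 2

Derivation:
Gen 0: 010001001
Gen 1 (rule 165): 010101001
Gen 2 (rule 161): 001010000
Gen 3 (rule 57): 100101111
Gen 4 (rule 26): 011001000
Gen 5 (rule 165): 000001011
Gen 6 (rule 161): 111100100
Gen 7 (rule 57): 100010011
Gen 8 (rule 26): 010101110
Gen 9 (rule 165): 011110100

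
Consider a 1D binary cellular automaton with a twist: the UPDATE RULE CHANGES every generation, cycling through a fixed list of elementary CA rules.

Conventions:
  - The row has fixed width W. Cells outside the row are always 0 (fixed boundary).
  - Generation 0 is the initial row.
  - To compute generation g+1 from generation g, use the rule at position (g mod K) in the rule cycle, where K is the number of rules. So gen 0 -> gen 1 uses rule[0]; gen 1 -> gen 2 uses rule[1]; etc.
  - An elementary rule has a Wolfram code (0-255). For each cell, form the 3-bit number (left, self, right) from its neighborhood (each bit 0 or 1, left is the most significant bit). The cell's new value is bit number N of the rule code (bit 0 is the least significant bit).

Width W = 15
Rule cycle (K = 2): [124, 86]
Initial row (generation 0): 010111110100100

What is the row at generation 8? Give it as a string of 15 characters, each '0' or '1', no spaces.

Answer: 000010001101001

Derivation:
Gen 0: 010111110100100
Gen 1 (rule 124): 011100011110110
Gen 2 (rule 86): 100110100010011
Gen 3 (rule 124): 110111110011011
Gen 4 (rule 86): 010000011101001
Gen 5 (rule 124): 011000010111101
Gen 6 (rule 86): 101100110000101
Gen 7 (rule 124): 111110111000111
Gen 8 (rule 86): 000010001101001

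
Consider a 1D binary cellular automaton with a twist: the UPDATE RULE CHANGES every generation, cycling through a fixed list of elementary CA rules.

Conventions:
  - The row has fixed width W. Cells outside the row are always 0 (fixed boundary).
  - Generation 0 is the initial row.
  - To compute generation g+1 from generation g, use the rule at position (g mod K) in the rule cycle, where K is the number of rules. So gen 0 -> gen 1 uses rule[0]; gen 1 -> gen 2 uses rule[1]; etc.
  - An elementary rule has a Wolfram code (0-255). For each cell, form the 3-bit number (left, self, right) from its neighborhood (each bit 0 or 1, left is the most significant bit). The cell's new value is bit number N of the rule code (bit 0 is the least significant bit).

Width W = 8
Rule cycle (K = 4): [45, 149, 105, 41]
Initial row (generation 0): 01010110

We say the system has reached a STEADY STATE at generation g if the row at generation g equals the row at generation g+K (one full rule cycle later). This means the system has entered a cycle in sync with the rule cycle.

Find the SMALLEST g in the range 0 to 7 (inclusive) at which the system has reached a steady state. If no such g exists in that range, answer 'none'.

Answer: none

Derivation:
Gen 0: 01010110
Gen 1 (rule 45): 01111100
Gen 2 (rule 149): 00111011
Gen 3 (rule 105): 10101111
Gen 4 (rule 41): 01011000
Gen 5 (rule 45): 01110011
Gen 6 (rule 149): 00101000
Gen 7 (rule 105): 10010011
Gen 8 (rule 41): 00000010
Gen 9 (rule 45): 11111010
Gen 10 (rule 149): 01110011
Gen 11 (rule 105): 01010011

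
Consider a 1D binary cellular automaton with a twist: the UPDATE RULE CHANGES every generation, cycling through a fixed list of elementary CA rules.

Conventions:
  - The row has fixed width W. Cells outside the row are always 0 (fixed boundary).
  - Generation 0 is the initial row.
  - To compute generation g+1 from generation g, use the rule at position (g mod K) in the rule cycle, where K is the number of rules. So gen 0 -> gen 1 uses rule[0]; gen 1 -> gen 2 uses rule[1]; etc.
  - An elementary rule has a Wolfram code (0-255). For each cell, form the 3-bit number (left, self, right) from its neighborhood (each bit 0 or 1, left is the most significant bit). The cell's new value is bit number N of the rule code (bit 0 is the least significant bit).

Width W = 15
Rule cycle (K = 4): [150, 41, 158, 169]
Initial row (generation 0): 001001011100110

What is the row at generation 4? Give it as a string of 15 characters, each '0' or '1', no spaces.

Answer: 110011101010011

Derivation:
Gen 0: 001001011100110
Gen 1 (rule 150): 011111001011001
Gen 2 (rule 41): 010000000110000
Gen 3 (rule 158): 111000001101000
Gen 4 (rule 169): 110011101010011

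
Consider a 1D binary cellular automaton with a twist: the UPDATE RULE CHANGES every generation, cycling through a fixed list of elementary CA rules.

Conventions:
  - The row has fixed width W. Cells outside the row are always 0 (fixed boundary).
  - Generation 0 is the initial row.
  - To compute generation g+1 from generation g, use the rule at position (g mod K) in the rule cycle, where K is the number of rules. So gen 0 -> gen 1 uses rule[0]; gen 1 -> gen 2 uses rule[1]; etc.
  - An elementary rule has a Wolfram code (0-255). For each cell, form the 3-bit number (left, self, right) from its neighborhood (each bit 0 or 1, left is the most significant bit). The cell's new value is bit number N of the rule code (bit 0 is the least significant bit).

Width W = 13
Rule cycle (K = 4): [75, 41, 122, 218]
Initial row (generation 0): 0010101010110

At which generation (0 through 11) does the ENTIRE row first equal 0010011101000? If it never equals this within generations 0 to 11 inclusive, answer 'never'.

Answer: never

Derivation:
Gen 0: 0010101010110
Gen 1 (rule 75): 1100000000110
Gen 2 (rule 41): 1001111110100
Gen 3 (rule 122): 0111000011010
Gen 4 (rule 218): 1111100111001
Gen 5 (rule 75): 1000101101010
Gen 6 (rule 41): 0010011010100
Gen 7 (rule 122): 0101111101010
Gen 8 (rule 218): 1001111100001
Gen 9 (rule 75): 0011000101110
Gen 10 (rule 41): 1010010011000
Gen 11 (rule 122): 0101101111100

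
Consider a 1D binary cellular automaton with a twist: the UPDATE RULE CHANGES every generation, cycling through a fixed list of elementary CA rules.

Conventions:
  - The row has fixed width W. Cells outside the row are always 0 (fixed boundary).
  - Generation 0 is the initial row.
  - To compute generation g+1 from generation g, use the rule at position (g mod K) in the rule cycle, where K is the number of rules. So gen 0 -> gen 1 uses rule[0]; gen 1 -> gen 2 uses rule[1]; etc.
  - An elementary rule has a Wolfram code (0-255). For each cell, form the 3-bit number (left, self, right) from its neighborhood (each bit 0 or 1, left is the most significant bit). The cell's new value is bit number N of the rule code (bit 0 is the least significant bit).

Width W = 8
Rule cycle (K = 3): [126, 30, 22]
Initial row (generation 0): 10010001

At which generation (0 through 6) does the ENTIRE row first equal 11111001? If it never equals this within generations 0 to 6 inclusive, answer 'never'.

Gen 0: 10010001
Gen 1 (rule 126): 11111011
Gen 2 (rule 30): 10000010
Gen 3 (rule 22): 11000111
Gen 4 (rule 126): 11101101
Gen 5 (rule 30): 10001001
Gen 6 (rule 22): 11011111

Answer: never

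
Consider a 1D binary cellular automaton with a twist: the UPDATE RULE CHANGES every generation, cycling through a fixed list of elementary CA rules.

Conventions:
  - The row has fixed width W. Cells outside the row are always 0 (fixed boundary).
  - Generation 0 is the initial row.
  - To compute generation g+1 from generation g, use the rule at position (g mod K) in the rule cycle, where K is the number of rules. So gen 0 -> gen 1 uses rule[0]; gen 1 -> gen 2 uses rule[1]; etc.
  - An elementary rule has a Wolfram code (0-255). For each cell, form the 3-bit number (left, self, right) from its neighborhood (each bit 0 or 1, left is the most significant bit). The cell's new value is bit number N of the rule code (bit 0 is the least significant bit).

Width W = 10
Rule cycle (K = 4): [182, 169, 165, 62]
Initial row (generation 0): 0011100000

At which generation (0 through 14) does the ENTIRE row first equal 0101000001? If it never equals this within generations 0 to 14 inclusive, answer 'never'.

Answer: 10

Derivation:
Gen 0: 0011100000
Gen 1 (rule 182): 0101010000
Gen 2 (rule 169): 0010100111
Gen 3 (rule 165): 1011100010
Gen 4 (rule 62): 1110010111
Gen 5 (rule 182): 0101111010
Gen 6 (rule 169): 0011110100
Gen 7 (rule 165): 1001101101
Gen 8 (rule 62): 1111011011
Gen 9 (rule 182): 0110100100
Gen 10 (rule 169): 0101000001
Gen 11 (rule 165): 0111011101
Gen 12 (rule 62): 1100110011
Gen 13 (rule 182): 0011001100
Gen 14 (rule 169): 1010001001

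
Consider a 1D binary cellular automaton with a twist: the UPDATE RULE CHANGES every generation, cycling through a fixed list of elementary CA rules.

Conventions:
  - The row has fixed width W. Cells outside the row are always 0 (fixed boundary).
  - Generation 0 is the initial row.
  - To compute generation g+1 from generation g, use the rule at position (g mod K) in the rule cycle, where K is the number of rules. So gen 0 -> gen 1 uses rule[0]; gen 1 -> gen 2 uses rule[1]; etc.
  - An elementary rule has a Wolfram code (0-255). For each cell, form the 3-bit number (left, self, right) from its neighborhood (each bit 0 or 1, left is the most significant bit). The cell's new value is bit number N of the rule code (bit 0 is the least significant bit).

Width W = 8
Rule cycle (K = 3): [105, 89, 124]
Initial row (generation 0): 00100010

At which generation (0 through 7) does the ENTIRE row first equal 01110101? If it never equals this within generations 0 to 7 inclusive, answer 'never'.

Answer: 3

Derivation:
Gen 0: 00100010
Gen 1 (rule 105): 10001000
Gen 2 (rule 89): 01100111
Gen 3 (rule 124): 01110101
Gen 4 (rule 105): 01011010
Gen 5 (rule 89): 00011001
Gen 6 (rule 124): 00011101
Gen 7 (rule 105): 11010110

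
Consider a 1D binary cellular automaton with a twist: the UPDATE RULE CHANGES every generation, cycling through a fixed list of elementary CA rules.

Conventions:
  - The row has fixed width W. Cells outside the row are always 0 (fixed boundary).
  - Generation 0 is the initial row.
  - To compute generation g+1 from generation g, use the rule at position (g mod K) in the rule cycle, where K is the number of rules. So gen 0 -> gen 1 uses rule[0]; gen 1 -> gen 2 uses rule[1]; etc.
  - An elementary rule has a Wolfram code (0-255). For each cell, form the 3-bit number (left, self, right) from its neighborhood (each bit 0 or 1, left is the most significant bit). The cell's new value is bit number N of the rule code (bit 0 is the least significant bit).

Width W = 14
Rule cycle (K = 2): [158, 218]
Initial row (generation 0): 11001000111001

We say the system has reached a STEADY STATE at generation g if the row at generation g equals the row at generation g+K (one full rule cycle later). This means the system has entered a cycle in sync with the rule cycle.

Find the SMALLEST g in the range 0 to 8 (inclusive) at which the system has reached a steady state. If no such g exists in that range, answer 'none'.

Answer: 4

Derivation:
Gen 0: 11001000111001
Gen 1 (rule 158): 10111101110111
Gen 2 (rule 218): 00111101110111
Gen 3 (rule 158): 01111001100110
Gen 4 (rule 218): 11111111111111
Gen 5 (rule 158): 11111111111110
Gen 6 (rule 218): 11111111111111
Gen 7 (rule 158): 11111111111110
Gen 8 (rule 218): 11111111111111
Gen 9 (rule 158): 11111111111110
Gen 10 (rule 218): 11111111111111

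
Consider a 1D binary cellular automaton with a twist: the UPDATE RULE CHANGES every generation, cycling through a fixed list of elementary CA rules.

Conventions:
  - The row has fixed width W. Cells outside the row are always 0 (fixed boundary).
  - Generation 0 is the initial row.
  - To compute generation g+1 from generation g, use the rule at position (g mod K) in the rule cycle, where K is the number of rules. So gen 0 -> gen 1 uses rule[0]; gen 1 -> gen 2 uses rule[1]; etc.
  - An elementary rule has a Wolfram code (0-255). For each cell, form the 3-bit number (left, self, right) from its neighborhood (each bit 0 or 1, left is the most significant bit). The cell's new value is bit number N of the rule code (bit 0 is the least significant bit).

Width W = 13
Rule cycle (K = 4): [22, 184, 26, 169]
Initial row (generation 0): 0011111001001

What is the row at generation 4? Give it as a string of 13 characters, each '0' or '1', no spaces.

Answer: 0010001001100

Derivation:
Gen 0: 0011111001001
Gen 1 (rule 22): 0100000111111
Gen 2 (rule 184): 0010000111110
Gen 3 (rule 26): 0101001100001
Gen 4 (rule 169): 0010001001100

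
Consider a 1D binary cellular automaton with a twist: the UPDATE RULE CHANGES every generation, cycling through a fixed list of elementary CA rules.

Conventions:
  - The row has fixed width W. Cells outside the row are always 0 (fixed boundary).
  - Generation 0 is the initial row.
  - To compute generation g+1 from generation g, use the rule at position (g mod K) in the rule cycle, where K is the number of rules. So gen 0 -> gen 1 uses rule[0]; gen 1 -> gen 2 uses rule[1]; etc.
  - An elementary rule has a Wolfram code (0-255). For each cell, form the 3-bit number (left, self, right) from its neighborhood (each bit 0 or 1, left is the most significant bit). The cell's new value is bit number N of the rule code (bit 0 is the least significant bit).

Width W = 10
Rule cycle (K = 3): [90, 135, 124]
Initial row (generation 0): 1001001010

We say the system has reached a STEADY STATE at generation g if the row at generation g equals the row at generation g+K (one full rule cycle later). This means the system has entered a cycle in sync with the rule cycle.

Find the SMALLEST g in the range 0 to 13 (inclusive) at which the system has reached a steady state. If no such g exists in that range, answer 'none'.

Answer: 5

Derivation:
Gen 0: 1001001010
Gen 1 (rule 90): 0110110001
Gen 2 (rule 135): 1000000111
Gen 3 (rule 124): 1100000101
Gen 4 (rule 90): 1110001000
Gen 5 (rule 135): 0100111011
Gen 6 (rule 124): 0110101111
Gen 7 (rule 90): 1110001001
Gen 8 (rule 135): 0100111011
Gen 9 (rule 124): 0110101111
Gen 10 (rule 90): 1110001001
Gen 11 (rule 135): 0100111011
Gen 12 (rule 124): 0110101111
Gen 13 (rule 90): 1110001001
Gen 14 (rule 135): 0100111011
Gen 15 (rule 124): 0110101111
Gen 16 (rule 90): 1110001001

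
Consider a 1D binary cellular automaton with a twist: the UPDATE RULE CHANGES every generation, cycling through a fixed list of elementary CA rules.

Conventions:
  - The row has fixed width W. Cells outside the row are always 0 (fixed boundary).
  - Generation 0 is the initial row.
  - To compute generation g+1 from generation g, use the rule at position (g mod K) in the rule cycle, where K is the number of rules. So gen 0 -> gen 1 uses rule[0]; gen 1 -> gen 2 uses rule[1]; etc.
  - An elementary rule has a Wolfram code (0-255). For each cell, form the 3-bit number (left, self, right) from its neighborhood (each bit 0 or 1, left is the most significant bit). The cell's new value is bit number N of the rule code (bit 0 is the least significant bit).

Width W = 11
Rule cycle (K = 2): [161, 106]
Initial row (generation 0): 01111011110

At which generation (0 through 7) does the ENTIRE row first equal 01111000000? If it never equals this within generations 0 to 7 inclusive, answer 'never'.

Answer: 6

Derivation:
Gen 0: 01111011110
Gen 1 (rule 161): 00110101100
Gen 2 (rule 106): 01111011100
Gen 3 (rule 161): 00110101001
Gen 4 (rule 106): 01111010010
Gen 5 (rule 161): 00110100000
Gen 6 (rule 106): 01111000000
Gen 7 (rule 161): 00110011111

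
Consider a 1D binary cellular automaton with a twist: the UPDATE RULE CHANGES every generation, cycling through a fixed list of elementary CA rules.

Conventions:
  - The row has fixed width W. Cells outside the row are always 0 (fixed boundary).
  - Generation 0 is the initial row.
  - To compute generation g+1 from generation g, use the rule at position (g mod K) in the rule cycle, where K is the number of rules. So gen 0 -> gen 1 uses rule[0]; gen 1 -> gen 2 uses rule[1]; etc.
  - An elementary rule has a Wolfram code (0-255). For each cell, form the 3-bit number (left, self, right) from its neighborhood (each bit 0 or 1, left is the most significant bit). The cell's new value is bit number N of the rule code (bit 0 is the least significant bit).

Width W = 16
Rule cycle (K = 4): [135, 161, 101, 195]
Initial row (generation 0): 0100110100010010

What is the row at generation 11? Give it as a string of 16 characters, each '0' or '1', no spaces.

Gen 0: 0100110100010010
Gen 1 (rule 135): 1101000101110110
Gen 2 (rule 161): 0010010010101000
Gen 3 (rule 101): 1010010011111011
Gen 4 (rule 195): 0000100101111001
Gen 5 (rule 135): 1111101100110011
Gen 6 (rule 161): 0111010000000000
Gen 7 (rule 101): 0001110111111111
Gen 8 (rule 195): 1110110011111111
Gen 9 (rule 135): 0100000101111110
Gen 10 (rule 161): 0001110010111100
Gen 11 (rule 101): 1100010011000101

Answer: 1100010011000101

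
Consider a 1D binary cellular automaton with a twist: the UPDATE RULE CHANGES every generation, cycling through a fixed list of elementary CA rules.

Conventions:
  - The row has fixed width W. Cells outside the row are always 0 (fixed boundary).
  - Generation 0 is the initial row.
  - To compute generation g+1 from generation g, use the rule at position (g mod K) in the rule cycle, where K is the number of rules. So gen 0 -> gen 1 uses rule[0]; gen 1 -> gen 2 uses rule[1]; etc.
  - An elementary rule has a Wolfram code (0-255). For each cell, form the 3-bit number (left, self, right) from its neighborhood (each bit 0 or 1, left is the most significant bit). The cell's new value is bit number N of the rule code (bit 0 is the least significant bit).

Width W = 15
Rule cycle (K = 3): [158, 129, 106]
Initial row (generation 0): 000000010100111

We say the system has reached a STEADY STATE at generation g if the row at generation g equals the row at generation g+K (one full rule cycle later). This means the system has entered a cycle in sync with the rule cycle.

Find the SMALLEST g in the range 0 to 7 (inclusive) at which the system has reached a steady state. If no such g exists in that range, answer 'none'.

Gen 0: 000000010100111
Gen 1 (rule 158): 000000110111110
Gen 2 (rule 129): 111110000011100
Gen 3 (rule 106): 100010000110100
Gen 4 (rule 158): 110111001100110
Gen 5 (rule 129): 000010000000000
Gen 6 (rule 106): 000100000000000
Gen 7 (rule 158): 001110000000000
Gen 8 (rule 129): 100100111111111
Gen 9 (rule 106): 001001100000001
Gen 10 (rule 158): 011111010000011

Answer: none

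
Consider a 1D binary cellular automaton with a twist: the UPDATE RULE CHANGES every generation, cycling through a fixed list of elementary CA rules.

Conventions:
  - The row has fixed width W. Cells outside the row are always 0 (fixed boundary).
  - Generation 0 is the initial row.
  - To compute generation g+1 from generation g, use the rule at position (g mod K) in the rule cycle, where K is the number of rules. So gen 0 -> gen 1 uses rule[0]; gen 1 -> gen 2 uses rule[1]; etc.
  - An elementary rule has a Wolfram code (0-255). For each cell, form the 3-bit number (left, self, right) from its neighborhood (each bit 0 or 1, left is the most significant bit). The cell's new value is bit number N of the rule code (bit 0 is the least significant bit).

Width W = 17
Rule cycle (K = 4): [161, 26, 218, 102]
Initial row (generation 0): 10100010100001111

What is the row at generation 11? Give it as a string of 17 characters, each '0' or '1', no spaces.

Gen 0: 10100010100001111
Gen 1 (rule 161): 01001001001100110
Gen 2 (rule 26): 10110110111011101
Gen 3 (rule 218): 00110110111011100
Gen 4 (rule 102): 01011011001100100
Gen 5 (rule 161): 00100100000000001
Gen 6 (rule 26): 01011010000000010
Gen 7 (rule 218): 10011001000000101
Gen 8 (rule 102): 10101011000001111
Gen 9 (rule 161): 01010100011100110
Gen 10 (rule 26): 10000010110011101
Gen 11 (rule 218): 01000100111111100

Answer: 01000100111111100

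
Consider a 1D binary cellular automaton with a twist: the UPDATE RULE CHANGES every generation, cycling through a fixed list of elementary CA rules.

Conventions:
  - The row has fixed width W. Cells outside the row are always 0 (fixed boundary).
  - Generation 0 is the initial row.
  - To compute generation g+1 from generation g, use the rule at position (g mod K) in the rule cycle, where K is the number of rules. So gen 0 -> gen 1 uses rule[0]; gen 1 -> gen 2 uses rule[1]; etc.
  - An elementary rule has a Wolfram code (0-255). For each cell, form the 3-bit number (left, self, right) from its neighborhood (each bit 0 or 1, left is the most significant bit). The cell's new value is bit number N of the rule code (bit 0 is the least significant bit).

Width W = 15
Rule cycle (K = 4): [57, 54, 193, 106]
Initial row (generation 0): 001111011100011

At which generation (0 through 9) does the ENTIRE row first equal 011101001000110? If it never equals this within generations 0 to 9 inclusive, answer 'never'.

Answer: 7

Derivation:
Gen 0: 001111011100011
Gen 1 (rule 57): 101000110011010
Gen 2 (rule 54): 111101001100111
Gen 3 (rule 193): 011100000100011
Gen 4 (rule 106): 110100001000111
Gen 5 (rule 57): 101011100110100
Gen 6 (rule 54): 111100011001110
Gen 7 (rule 193): 011101001000110
Gen 8 (rule 106): 110110010001110
Gen 9 (rule 57): 101101001101001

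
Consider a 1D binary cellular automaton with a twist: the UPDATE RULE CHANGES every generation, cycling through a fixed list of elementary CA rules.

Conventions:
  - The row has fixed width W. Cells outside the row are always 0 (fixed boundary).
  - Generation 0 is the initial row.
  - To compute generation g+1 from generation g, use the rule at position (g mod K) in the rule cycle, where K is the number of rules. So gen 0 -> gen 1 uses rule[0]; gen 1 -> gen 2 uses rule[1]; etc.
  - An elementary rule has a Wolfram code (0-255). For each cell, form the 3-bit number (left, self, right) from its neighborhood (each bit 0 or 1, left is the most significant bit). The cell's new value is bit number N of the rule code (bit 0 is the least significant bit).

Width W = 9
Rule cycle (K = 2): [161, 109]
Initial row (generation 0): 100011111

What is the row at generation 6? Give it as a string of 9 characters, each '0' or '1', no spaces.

Answer: 101001110

Derivation:
Gen 0: 100011111
Gen 1 (rule 161): 001001110
Gen 2 (rule 109): 101001010
Gen 3 (rule 161): 010000100
Gen 4 (rule 109): 010110101
Gen 5 (rule 161): 001001010
Gen 6 (rule 109): 101001110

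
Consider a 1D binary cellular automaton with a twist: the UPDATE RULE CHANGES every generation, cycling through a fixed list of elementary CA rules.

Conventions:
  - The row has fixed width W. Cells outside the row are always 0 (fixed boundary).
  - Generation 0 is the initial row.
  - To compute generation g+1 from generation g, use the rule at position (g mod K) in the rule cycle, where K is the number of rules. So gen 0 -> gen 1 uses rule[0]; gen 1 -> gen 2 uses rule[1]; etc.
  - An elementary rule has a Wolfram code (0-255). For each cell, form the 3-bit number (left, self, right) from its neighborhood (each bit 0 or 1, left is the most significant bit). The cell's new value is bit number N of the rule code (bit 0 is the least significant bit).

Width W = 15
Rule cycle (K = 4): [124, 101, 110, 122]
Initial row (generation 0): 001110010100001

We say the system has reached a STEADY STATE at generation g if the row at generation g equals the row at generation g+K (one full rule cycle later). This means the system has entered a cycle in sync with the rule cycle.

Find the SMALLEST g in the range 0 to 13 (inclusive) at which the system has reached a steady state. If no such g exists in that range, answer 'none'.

Gen 0: 001110010100001
Gen 1 (rule 124): 001011011110001
Gen 2 (rule 101): 101101100010101
Gen 3 (rule 110): 111111100111111
Gen 4 (rule 122): 100000111100001
Gen 5 (rule 124): 110000100110001
Gen 6 (rule 101): 010110100010101
Gen 7 (rule 110): 111111100111111
Gen 8 (rule 122): 100000111100001
Gen 9 (rule 124): 110000100110001
Gen 10 (rule 101): 010110100010101
Gen 11 (rule 110): 111111100111111
Gen 12 (rule 122): 100000111100001
Gen 13 (rule 124): 110000100110001
Gen 14 (rule 101): 010110100010101
Gen 15 (rule 110): 111111100111111
Gen 16 (rule 122): 100000111100001
Gen 17 (rule 124): 110000100110001

Answer: 3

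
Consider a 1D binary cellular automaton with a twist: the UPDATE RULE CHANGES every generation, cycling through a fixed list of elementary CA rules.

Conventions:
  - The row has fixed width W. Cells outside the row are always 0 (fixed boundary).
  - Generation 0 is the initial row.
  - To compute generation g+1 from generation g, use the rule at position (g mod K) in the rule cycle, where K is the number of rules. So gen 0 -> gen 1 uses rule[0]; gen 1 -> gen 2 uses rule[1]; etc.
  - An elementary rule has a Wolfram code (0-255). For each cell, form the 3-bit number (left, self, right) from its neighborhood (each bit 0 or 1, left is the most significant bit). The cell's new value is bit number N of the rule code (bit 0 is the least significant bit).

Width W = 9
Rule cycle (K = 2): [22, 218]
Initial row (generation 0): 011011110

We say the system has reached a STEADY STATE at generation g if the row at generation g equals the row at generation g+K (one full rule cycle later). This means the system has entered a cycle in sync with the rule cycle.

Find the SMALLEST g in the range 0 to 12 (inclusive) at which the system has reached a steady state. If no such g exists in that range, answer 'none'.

Gen 0: 011011110
Gen 1 (rule 22): 100000001
Gen 2 (rule 218): 010000010
Gen 3 (rule 22): 111000111
Gen 4 (rule 218): 111101111
Gen 5 (rule 22): 000000000
Gen 6 (rule 218): 000000000
Gen 7 (rule 22): 000000000
Gen 8 (rule 218): 000000000
Gen 9 (rule 22): 000000000
Gen 10 (rule 218): 000000000
Gen 11 (rule 22): 000000000
Gen 12 (rule 218): 000000000
Gen 13 (rule 22): 000000000
Gen 14 (rule 218): 000000000

Answer: 5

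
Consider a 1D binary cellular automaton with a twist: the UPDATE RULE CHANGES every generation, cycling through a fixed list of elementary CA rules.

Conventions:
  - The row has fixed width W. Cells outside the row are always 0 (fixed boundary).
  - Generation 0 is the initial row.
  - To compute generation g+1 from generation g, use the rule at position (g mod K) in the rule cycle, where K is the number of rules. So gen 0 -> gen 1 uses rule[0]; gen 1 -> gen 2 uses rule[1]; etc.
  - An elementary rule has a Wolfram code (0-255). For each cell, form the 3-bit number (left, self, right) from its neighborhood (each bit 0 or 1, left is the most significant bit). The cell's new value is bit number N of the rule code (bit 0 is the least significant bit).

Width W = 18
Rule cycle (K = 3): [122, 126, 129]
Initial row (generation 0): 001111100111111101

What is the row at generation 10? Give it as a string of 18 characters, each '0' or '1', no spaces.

Answer: 101111011110111111

Derivation:
Gen 0: 001111100111111101
Gen 1 (rule 122): 011000111100000110
Gen 2 (rule 126): 111101100110001111
Gen 3 (rule 129): 011000000000100110
Gen 4 (rule 122): 111100000001011111
Gen 5 (rule 126): 100110000011110001
Gen 6 (rule 129): 000000111001100100
Gen 7 (rule 122): 000001101111111010
Gen 8 (rule 126): 000011111000001111
Gen 9 (rule 129): 111001110011100110
Gen 10 (rule 122): 101111011110111111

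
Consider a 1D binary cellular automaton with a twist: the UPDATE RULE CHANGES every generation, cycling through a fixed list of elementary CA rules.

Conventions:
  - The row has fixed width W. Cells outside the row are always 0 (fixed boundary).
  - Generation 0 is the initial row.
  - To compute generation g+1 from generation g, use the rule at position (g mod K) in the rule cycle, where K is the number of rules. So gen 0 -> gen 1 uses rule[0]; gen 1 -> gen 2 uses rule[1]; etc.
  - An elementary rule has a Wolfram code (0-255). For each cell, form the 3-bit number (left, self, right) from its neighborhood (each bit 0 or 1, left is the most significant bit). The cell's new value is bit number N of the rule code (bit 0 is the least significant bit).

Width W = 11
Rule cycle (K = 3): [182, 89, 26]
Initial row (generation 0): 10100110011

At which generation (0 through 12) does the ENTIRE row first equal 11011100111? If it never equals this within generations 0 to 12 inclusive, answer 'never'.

Gen 0: 10100110011
Gen 1 (rule 182): 11111001100
Gen 2 (rule 89): 10001101111
Gen 3 (rule 26): 01011001000
Gen 4 (rule 182): 11100111100
Gen 5 (rule 89): 10110100111
Gen 6 (rule 26): 00100011100
Gen 7 (rule 182): 01110101010
Gen 8 (rule 89): 01010000001
Gen 9 (rule 26): 10001000010
Gen 10 (rule 182): 11011100111
Gen 11 (rule 89): 11010110101
Gen 12 (rule 26): 10000100000

Answer: 10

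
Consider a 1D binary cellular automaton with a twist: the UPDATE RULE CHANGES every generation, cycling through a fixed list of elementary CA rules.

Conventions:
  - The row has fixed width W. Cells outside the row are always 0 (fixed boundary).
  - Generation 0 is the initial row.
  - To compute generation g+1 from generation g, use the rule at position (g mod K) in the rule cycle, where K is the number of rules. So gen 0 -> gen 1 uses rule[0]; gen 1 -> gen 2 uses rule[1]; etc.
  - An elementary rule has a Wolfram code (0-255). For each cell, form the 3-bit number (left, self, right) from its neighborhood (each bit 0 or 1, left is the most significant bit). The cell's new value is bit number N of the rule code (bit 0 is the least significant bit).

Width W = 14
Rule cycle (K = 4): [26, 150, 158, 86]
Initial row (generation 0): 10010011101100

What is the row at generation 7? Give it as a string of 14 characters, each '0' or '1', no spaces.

Gen 0: 10010011101100
Gen 1 (rule 26): 01101110001010
Gen 2 (rule 150): 10000101011011
Gen 3 (rule 158): 11001101010010
Gen 4 (rule 86): 01110101011111
Gen 5 (rule 26): 11000000010000
Gen 6 (rule 150): 00100000111000
Gen 7 (rule 158): 01110001110100

Answer: 01110001110100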